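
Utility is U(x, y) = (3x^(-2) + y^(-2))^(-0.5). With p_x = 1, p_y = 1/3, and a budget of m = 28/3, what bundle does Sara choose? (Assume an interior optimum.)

x* = 7, y* = 7

For CES with ρ = -2, MRS = (3/1)·(y/x)^3.
Tangency: set MRS = p_x/p_y = 1/(1/3) = 3.
So (y/x)^3 = 1; taking the cube root, y/x = 1, i.e. y = x.
Substitute into the budget 1·x + (1/3)·y = 28/3: (4/3)·x = 28/3, so x* = 7 and y* = 7.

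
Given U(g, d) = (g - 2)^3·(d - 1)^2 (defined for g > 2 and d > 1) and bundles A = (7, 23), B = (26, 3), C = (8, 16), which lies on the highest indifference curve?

Evaluate utility at each bundle:
U(A) = 60500.
U(B) = 55296.
U(C) = 48600.
Highest utility is A, so A ≻ B ≻ C.

Bundle A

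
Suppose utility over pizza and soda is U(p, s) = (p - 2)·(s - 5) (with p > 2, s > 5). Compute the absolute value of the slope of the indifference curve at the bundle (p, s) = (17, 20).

MRS = 1

MU_p = (s−5), MU_s = (p−2).
MRS = (s−5)/(p−2).
At (17, 20): MRS = 1.
So at (17, 20) the consumer would give up 1 units of s for one more unit of p.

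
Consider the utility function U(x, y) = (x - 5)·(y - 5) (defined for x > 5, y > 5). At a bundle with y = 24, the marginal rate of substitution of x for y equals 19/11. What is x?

x = 16

MU_x = (y−5), MU_y = (x−5).
MRS = (y−5)/(x−5).
Substitute y = 24: MRS = 19/(x − 5). Setting this equal to 19/11 gives x − 5 = 19/(19/11) = 11, so x = 16.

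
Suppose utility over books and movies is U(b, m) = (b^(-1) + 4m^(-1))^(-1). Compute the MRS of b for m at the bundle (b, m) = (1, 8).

MRS = 16

For CES with ρ = -1, MRS = (1/4)·(m/b)^2.
At (1, 8): MRS = 16.
The indifference curve has slope −16 at this bundle.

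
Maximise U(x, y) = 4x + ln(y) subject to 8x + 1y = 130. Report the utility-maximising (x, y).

MU_x = 4, MU_y = 1/y.
MRS = 4 ÷ (1/y).
Tangency: set MRS = p_x/p_y = 8/1 = 8.
MRS depends only on y: 4·y = 8 ⇒ y* = 8/4 = 2.
From the budget, 8·x = 130 − 1·2 = 128, so x* = 16.

x* = 16, y* = 2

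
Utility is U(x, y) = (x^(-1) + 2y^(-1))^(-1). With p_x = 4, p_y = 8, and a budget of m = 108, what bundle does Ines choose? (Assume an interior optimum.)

x* = 9, y* = 9

For CES with ρ = -1, MRS = (1/2)·(y/x)^2.
Tangency: set MRS = p_x/p_y = 4/8 = 0.5.
So (y/x)^2 = 1; taking the square root, y/x = 1, i.e. y = x.
Substitute into the budget 4·x + 8·y = 108: 12·x = 108, so x* = 9 and y* = 9.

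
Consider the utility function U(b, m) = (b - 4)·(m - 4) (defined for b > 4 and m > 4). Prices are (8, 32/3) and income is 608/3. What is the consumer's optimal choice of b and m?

MU_b = (m−4), MU_m = (b−4).
MRS = (m−4)/(b−4).
Tangency: set MRS = p_b/p_m = 8/(32/3) = 0.75.
So (m − 4)/(b − 4) = 0.75, i.e. (m − 4) = 0.75·(b − 4).
Rewrite the budget in excess-of-subsistence terms: 8·(b − 4) + (32/3)·(m − 4) = 608/3 − 8·4 − (32/3)·4 = 128.
Substituting, 16·(b − 4) = 128, so b − 4 = 8 and b* = 12.
Then m − 4 = 0.75·8 = 6, so m* = 10.

b* = 12, m* = 10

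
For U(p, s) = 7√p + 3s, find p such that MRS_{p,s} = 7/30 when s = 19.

MU_p = 7/(2√p), MU_s = 3.
MRS = 7/(2√p) ÷ 3.
MRS depends only on p: (7/6)/√p = 7/30 ⇒ √p = (7/6)/(7/30) = 5 ⇒ p = 25.

p = 25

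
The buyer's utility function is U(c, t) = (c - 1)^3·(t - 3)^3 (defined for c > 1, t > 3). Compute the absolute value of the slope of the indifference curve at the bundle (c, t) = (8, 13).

MRS = 10/7

MU_c = 3·(c−1)^2·(t−3)^3, MU_t = 3·(c−1)^3·(t−3)^2.
MRS = (t−3)/(c−1).
At (8, 13): MRS = 10/7.
The indifference curve has slope −10/7 at this bundle.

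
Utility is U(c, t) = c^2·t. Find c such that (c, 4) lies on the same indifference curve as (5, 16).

c = 10

U(5, 16) = 400.
Set U(c, 4) = 400 and solve.
With t = 4: c^2 = 400/4 = 100; taking the square root, c = 10.
Check: U(10, 4) = 400.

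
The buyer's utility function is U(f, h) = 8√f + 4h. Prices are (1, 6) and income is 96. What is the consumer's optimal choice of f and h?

MU_f = 8/(2√f), MU_h = 4.
MRS = 8/(2√f) ÷ 4.
Tangency: set MRS = p_f/p_h = 1/6.
MRS depends only on f: 1/√f = 1/6 ⇒ √f = 1/(1/6) = 6 ⇒ f* = 36.
From the budget, 6·h = 96 − 1·36 = 60, so h* = 10.

f* = 36, h* = 10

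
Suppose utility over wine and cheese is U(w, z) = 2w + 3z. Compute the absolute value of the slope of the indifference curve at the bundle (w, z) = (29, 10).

MU_w = 2, MU_z = 3, so MRS = 2/3 at every bundle.
At (29, 10): MRS = 2/3.
The indifference curve has slope −2/3 at this bundle.

MRS = 2/3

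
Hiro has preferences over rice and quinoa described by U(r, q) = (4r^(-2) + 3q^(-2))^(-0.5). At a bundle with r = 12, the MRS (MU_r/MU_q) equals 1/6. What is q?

For CES with ρ = -2, MRS = (4/3)·(q/r)^3.
Setting (4/3)·(q/12)^3 = 1/6 gives (q/12)^3 = 0.125, so q/12 = 0.5 and q = 6.

q = 6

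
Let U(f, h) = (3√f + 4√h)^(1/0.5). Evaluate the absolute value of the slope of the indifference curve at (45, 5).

For CES with ρ = 0.5, MRS = (3/4)·√(h/f).
At (45, 5): MRS = 0.25.
So at (45, 5) the consumer would give up 0.25 units of h for one more unit of f.

MRS = 0.25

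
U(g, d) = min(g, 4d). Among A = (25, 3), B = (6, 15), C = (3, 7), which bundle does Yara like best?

Bundle A

Evaluate utility at each bundle:
U(A) = 12.
U(B) = 6.
U(C) = 3.
Highest utility is A, so A ≻ B ≻ C.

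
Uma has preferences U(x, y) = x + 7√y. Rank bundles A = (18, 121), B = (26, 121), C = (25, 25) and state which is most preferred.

Bundle B

Evaluate utility at each bundle:
U(A) = 95.000.
U(B) = 103.000.
U(C) = 60.000.
Highest utility is B, so B ≻ A ≻ C.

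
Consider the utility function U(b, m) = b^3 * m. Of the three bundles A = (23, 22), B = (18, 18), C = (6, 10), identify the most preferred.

Evaluate utility at each bundle:
U(A) = 267674.
U(B) = 104976.
U(C) = 2160.
Highest utility is A, so A ≻ B ≻ C.

Bundle A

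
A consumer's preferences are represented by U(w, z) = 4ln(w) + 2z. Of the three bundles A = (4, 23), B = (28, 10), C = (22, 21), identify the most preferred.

Bundle C

Evaluate utility at each bundle:
U(A) = 51.545.
U(B) = 33.329.
U(C) = 54.364.
Highest utility is C, so C ≻ A ≻ B.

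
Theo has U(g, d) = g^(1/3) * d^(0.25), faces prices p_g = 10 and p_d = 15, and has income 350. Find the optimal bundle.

g* = 20, d* = 10

MU_g = 1/3·g^(-2/3)·d^(0.25) and MU_d = 0.25·g^(1/3)·d^(-0.75).
MRS = MU_g/MU_d = (4/3)·d/g.
Tangency: set MRS = p_g/p_d = 10/15 = 2/3.
So (4/3)·d/g = 2/3, i.e. d = 0.5·g.
Substitute into the budget 10·g + 15·d = 350: 17.5·g = 350, so g* = 20.
Then d* = 0.5·20 = 10.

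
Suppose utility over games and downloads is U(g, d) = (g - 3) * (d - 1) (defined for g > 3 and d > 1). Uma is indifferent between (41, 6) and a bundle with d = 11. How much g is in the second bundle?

g = 22

U(41, 6) = 190.
Set U(g, 11) = 190 and solve.
With d = 11: (11 − 1) = 10, so (g − 3) = 190/10 = 19.
So g = 3 + 19 = 22.
Check: U(22, 11) = 190.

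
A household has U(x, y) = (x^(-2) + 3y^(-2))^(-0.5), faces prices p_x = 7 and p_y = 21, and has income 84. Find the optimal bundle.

For CES with ρ = -2, MRS = (1/3)·(y/x)^3.
Tangency: set MRS = p_x/p_y = 7/21 = 1/3.
So (y/x)^3 = 1; taking the cube root, y/x = 1, i.e. y = x.
Substitute into the budget 7·x + 21·y = 84: 28·x = 84, so x* = 3 and y* = 3.

x* = 3, y* = 3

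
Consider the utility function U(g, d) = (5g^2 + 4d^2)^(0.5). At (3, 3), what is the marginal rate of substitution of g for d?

For CES with ρ = 2, MRS = (5/4)·(d/g)^(-1).
At (3, 3): MRS = 1.25.
That is, one extra unit of g is worth 1.25 units of d at the margin.

MRS = 1.25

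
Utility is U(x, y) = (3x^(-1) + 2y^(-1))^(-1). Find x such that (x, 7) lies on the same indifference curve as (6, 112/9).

U depends on (x, y) only through S = 3x^(-1) + 2y^(-1), so equal utility means equal S. At (6, 112/9): S = 37/56.
With y = 7: 2·7^(-1) = 2/7, so 3x^(-1) = 37/56 − 2/7 = 0.375, i.e. x^(-1) = 0.125.
Hence x = 1/0.125 = 8.
Check: U(8, 7) = 1.5135.

x = 8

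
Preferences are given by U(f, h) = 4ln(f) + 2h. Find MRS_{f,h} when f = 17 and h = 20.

MU_f = 4/f, MU_h = 2.
MRS = 4/f ÷ 2.
At (17, 20): MRS = 2/17.
The indifference curve has slope −2/17 at this bundle.

MRS = 2/17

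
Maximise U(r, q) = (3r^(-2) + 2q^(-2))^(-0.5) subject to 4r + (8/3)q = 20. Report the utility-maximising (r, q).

r* = 3, q* = 3

For CES with ρ = -2, MRS = (3/2)·(q/r)^3.
Tangency: set MRS = p_r/p_q = 4/(8/3) = 1.5.
So (q/r)^3 = 1; taking the cube root, q/r = 1, i.e. q = r.
Substitute into the budget 4·r + (8/3)·q = 20: (20/3)·r = 20, so r* = 3 and q* = 3.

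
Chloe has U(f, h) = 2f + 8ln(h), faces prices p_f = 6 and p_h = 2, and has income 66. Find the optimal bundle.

f* = 7, h* = 12

MU_f = 2, MU_h = 8/h.
MRS = 2 ÷ (8/h).
Tangency: set MRS = p_f/p_h = 6/2 = 3.
MRS depends only on h: 0.25·h = 3 ⇒ h* = 3/0.25 = 12.
From the budget, 6·f = 66 − 2·12 = 42, so f* = 7.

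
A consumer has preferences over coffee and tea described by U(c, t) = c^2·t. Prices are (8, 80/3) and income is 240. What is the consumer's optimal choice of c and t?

c* = 20, t* = 3

MU_c = 2·c·t and MU_t = c^2.
MRS = MU_c/MU_t = (2/1)·t/c.
Tangency: set MRS = p_c/p_t = 8/(80/3) = 0.3.
So (2/1)·t/c = 0.3, i.e. t = 0.15·c.
Substitute into the budget 8·c + (80/3)·t = 240: 12·c = 240, so c* = 20.
Then t* = 0.15·20 = 3.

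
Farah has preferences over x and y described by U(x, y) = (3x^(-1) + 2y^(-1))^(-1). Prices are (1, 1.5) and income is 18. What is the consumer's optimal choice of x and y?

For CES with ρ = -1, MRS = (3/2)·(y/x)^2.
Tangency: set MRS = p_x/p_y = 1/1.5 = 2/3.
So (y/x)^2 = 4/9; taking the square root, y/x = 2/3, i.e. y = (2/3)·x.
Substitute into the budget 1·x + 1.5·y = 18: 2·x = 18, so x* = 9 and y* = (2/3)·9 = 6.

x* = 9, y* = 6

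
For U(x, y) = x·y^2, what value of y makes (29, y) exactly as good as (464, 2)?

U(464, 2) = 1856.
Set U(29, y) = 1856 and solve.
With x = 29: y^2 = 1856/29 = 64; taking the square root, y = 8.
Check: U(29, 8) = 1856.

y = 8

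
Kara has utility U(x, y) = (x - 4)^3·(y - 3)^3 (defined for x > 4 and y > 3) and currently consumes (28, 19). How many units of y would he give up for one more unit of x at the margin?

MU_x = 3·(x−4)^2·(y−3)^3, MU_y = 3·(x−4)^3·(y−3)^2.
MRS = (y−3)/(x−4).
At (28, 19): MRS = 2/3.
The indifference curve has slope −2/3 at this bundle.

MRS = 2/3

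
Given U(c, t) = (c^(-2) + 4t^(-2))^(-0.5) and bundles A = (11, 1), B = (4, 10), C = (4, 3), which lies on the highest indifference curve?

Bundle B

Evaluate utility at each bundle:
U(A) = 0.499.
U(B) = 3.123.
U(C) = 1.404.
Highest utility is B, so B ≻ C ≻ A.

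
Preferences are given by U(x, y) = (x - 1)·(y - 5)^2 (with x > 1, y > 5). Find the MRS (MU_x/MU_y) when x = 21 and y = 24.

MRS = 19/40

MU_x = (y−5)^2, MU_y = 2·(x−1)·(y−5).
MRS = (1/2)·(y−5)/(x−1).
At (21, 24): MRS = 19/40.
So at (21, 24) the consumer would give up 19/40 units of y for one more unit of x.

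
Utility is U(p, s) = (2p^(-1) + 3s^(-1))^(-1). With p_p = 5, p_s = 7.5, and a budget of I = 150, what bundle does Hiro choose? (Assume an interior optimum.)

For CES with ρ = -1, MRS = (2/3)·(s/p)^2.
Tangency: set MRS = p_p/p_s = 5/7.5 = 2/3.
So (s/p)^2 = 1; taking the square root, s/p = 1, i.e. s = p.
Substitute into the budget 5·p + 7.5·s = 150: 12.5·p = 150, so p* = 12 and s* = 12.

p* = 12, s* = 12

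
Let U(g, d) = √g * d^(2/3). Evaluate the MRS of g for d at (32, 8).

MRS = 3/16

MU_g = 0.5·g^(-0.5)·d^(2/3) and MU_d = 2/3·√g·d^(-1/3).
MRS = MU_g/MU_d = (0.75)·d/g.
At (32, 8): MRS = 3/16.
The indifference curve has slope −3/16 at this bundle.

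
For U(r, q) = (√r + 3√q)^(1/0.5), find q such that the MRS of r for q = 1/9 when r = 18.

q = 2

For CES with ρ = 0.5, MRS = (1/3)·√(q/r).
Setting (1/3)·√(q/18) = 1/9 gives √(q/18) = 1/3, so q/18 = 1/9 and q = 2.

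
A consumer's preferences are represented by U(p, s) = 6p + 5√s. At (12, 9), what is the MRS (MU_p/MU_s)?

MRS = 7.2

MU_p = 6, MU_s = 5/(2√s).
MRS = 6 ÷ (5/(2√s)).
At (12, 9): MRS = 7.2.
So at (12, 9) the consumer would give up 7.2 units of s for one more unit of p.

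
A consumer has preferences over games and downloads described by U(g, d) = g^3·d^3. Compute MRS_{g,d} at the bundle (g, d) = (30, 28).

MRS = 14/15

MU_g = 3·g^2·d^3 and MU_d = 3·g^3·d^2.
MRS = MU_g/MU_d = d/g.
At (30, 28): MRS = 14/15.
That is, one extra unit of g is worth 14/15 units of d at the margin.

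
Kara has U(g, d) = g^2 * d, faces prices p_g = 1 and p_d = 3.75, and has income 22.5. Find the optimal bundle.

g* = 15, d* = 2

MU_g = 2·g·d and MU_d = g^2.
MRS = MU_g/MU_d = (2/1)·d/g.
Tangency: set MRS = p_g/p_d = 1/3.75 = 4/15.
So (2/1)·d/g = 4/15, i.e. d = (2/15)·g.
Substitute into the budget 1·g + 3.75·d = 22.5: 1.5·g = 22.5, so g* = 15.
Then d* = (2/15)·15 = 2.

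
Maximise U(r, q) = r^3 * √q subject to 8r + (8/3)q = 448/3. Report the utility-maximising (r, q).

r* = 16, q* = 8

MU_r = 3·r^2·√q and MU_q = 0.5·r^3·q^(-0.5).
MRS = MU_r/MU_q = (6)·q/r.
Tangency: set MRS = p_r/p_q = 8/(8/3) = 3.
So (6)·q/r = 3, i.e. q = 0.5·r.
Substitute into the budget 8·r + (8/3)·q = 448/3: (28/3)·r = 448/3, so r* = 16.
Then q* = 0.5·16 = 8.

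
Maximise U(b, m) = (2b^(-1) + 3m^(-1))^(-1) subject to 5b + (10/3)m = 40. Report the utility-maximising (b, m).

For CES with ρ = -1, MRS = (2/3)·(m/b)^2.
Tangency: set MRS = p_b/p_m = 5/(10/3) = 1.5.
So (m/b)^2 = 2.25; taking the square root, m/b = 1.5, i.e. m = 1.5·b.
Substitute into the budget 5·b + (10/3)·m = 40: 10·b = 40, so b* = 4 and m* = 1.5·4 = 6.

b* = 4, m* = 6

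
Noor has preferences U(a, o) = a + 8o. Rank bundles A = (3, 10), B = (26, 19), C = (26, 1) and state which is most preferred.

Evaluate utility at each bundle:
U(A) = 83.
U(B) = 178.
U(C) = 34.
Highest utility is B, so B ≻ A ≻ C.

Bundle B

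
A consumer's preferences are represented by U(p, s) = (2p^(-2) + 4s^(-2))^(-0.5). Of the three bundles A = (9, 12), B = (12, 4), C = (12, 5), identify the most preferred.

Evaluate utility at each bundle:
U(A) = 4.366.
U(B) = 1.947.
U(C) = 2.398.
Highest utility is A, so A ≻ C ≻ B.

Bundle A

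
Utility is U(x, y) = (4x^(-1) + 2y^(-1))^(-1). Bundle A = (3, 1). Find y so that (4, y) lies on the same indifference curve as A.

U depends on (x, y) only through S = 4x^(-1) + 2y^(-1), so equal utility means equal S. At (3, 1): S = 10/3.
With x = 4: 4·4^(-1) = 1, so 2y^(-1) = 10/3 − 1 = 7/3, i.e. y^(-1) = 7/6.
Hence y = 1/(7/6) = 6/7.
Check: U(4, 6/7) = 0.3.

y = 6/7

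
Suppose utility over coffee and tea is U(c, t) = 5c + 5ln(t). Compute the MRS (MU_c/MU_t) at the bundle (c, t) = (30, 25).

MRS = 25

MU_c = 5, MU_t = 5/t.
MRS = 5 ÷ (5/t).
At (30, 25): MRS = 25.
The indifference curve has slope −25 at this bundle.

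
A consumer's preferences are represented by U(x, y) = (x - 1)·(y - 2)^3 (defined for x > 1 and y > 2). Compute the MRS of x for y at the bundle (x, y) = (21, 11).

MRS = 0.15

MU_x = (y−2)^3, MU_y = 3·(x−1)·(y−2)^2.
MRS = (1/3)·(y−2)/(x−1).
At (21, 11): MRS = 0.15.
The indifference curve has slope −0.15 at this bundle.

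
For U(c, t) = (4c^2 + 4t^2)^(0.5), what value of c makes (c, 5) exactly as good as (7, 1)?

c = 5

U depends on (c, t) only through S = 4c^2 + 4t^2, so equal utility means equal S. At (7, 1): S = 200.
With t = 5: 4·5^2 = 100, so 4c^2 = 200 − 100 = 100, i.e. c^2 = 25.
Hence c = √25 = 5.
Check: U(5, 5) = 14.1421.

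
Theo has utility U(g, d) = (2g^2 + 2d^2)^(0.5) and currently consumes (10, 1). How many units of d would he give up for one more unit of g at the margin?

For CES with ρ = 2, MRS = (d/g)^(-1).
At (10, 1): MRS = 10.
So at (10, 1) the consumer would give up 10 units of d for one more unit of g.

MRS = 10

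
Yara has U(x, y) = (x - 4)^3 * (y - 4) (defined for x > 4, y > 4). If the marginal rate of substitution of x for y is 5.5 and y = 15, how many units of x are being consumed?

x = 10

MU_x = 3·(x−4)^2·(y−4), MU_y = (x−4)^3.
MRS = (3/1)·(y−4)/(x−4).
Substitute y = 15: MRS = 33/(x − 4). Setting this equal to 5.5 gives x − 4 = 33/5.5 = 6, so x = 10.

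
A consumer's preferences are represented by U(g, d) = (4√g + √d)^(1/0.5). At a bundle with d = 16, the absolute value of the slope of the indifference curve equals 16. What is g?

g = 1

For CES with ρ = 0.5, MRS = (4/1)·√(d/g).
Setting (4/1)·√(16/g) = 16 gives √(16/g) = 4, so 16/g = 16 and g = 1.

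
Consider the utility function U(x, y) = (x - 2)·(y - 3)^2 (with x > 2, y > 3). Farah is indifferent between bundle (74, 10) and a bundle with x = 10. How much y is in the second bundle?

y = 24

U(74, 10) = 3528.
Set U(10, y) = 3528 and solve.
With x = 10: (10 − 2) = 8, so (y − 3)^2 = 3528/8 = 441.
Taking the square root (with y > 3): y − 3 = 21, so y = 24.
Check: U(10, 24) = 3528.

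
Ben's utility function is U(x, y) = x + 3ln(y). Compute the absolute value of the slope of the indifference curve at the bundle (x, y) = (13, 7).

MRS = 7/3

MU_x = 1, MU_y = 3/y.
MRS = 1 ÷ (3/y).
At (13, 7): MRS = 7/3.
So at (13, 7) the consumer would give up 7/3 units of y for one more unit of x.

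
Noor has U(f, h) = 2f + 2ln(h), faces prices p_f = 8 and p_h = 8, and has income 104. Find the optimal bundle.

MU_f = 2, MU_h = 2/h.
MRS = 2 ÷ (2/h).
Tangency: set MRS = p_f/p_h = 8/8 = 1.
MRS depends only on h: h = 1 ⇒ h* = 1.
From the budget, 8·f = 104 − 8·1 = 96, so f* = 12.

f* = 12, h* = 1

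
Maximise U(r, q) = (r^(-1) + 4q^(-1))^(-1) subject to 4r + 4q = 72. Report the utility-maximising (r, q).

r* = 6, q* = 12

For CES with ρ = -1, MRS = (1/4)·(q/r)^2.
Tangency: set MRS = p_r/p_q = 4/4 = 1.
So (q/r)^2 = 4; taking the square root, q/r = 2, i.e. q = 2·r.
Substitute into the budget 4·r + 4·q = 72: 12·r = 72, so r* = 6 and q* = 2·6 = 12.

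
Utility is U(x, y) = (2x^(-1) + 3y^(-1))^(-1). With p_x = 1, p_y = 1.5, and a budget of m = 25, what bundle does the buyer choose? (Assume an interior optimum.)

x* = 10, y* = 10

For CES with ρ = -1, MRS = (2/3)·(y/x)^2.
Tangency: set MRS = p_x/p_y = 1/1.5 = 2/3.
So (y/x)^2 = 1; taking the square root, y/x = 1, i.e. y = x.
Substitute into the budget 1·x + 1.5·y = 25: 2.5·x = 25, so x* = 10 and y* = 10.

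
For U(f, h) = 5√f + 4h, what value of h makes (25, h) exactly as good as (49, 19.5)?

U(49, 19.5) = 113.
Set U(25, h) = 113 and solve.
With f = 25: √25 = 5, so 4h = 113 − 5·5 = 88 and h = 22.
Check: U(25, 22) = 113.

h = 22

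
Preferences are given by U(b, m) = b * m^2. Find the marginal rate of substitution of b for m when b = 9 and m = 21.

MU_b = m^2 and MU_m = 2·b·m.
MRS = MU_b/MU_m = (1/2)·m/b.
At (9, 21): MRS = 7/6.
The indifference curve has slope −7/6 at this bundle.

MRS = 7/6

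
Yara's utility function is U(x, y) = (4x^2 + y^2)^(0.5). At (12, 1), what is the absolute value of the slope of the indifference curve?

For CES with ρ = 2, MRS = (4/1)·(y/x)^(-1).
At (12, 1): MRS = 48.
So at (12, 1) the consumer would give up 48 units of y for one more unit of x.

MRS = 48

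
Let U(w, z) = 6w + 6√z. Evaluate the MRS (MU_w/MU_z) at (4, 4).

MU_w = 6, MU_z = 6/(2√z).
MRS = 6 ÷ (6/(2√z)).
At (4, 4): MRS = 4.
That is, one extra unit of w is worth 4 units of z at the margin.

MRS = 4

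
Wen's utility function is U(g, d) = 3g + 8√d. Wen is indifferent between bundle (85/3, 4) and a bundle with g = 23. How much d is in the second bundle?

d = 16

U(85/3, 4) = 101.
Set U(23, d) = 101 and solve.
With g = 23: 8√d = 101 − 3·23 = 32, so √d = 4 and d = 16.
Check: U(23, 16) = 101.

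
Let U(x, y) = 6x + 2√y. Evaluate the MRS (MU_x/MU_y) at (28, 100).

MRS = 60

MU_x = 6, MU_y = 2/(2√y).
MRS = 6 ÷ (2/(2√y)).
At (28, 100): MRS = 60.
So at (28, 100) the consumer would give up 60 units of y for one more unit of x.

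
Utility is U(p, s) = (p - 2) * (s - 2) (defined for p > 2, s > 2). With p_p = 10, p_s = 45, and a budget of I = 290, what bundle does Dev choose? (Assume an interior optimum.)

p* = 11, s* = 4

MU_p = (s−2), MU_s = (p−2).
MRS = (s−2)/(p−2).
Tangency: set MRS = p_p/p_s = 10/45 = 2/9.
So (s − 2)/(p − 2) = 2/9, i.e. (s − 2) = (2/9)·(p − 2).
Rewrite the budget in excess-of-subsistence terms: 10·(p − 2) + 45·(s − 2) = 290 − 10·2 − 45·2 = 180.
Substituting, 20·(p − 2) = 180, so p − 2 = 9 and p* = 11.
Then s − 2 = (2/9)·9 = 2, so s* = 4.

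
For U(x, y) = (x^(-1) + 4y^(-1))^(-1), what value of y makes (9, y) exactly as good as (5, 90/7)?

U depends on (x, y) only through S = x^(-1) + 4y^(-1), so equal utility means equal S. At (5, 90/7): S = 23/45.
With x = 9: 9^(-1) = 1/9, so 4y^(-1) = 23/45 − 1/9 = 0.4, i.e. y^(-1) = 0.1.
Hence y = 1/0.1 = 10.
Check: U(9, 10) = 1.9565.

y = 10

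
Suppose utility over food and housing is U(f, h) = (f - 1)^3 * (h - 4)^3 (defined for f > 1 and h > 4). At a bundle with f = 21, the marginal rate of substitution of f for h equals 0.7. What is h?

MU_f = 3·(f−1)^2·(h−4)^3, MU_h = 3·(f−1)^3·(h−4)^2.
MRS = (h−4)/(f−1).
Substitute f = 21: MRS = (h − 4)/20. Setting this equal to 0.7 gives h − 4 = 0.7·20 = 14, so h = 18.

h = 18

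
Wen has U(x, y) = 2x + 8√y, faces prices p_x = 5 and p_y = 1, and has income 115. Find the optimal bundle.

x* = 3, y* = 100

MU_x = 2, MU_y = 8/(2√y).
MRS = 2 ÷ (8/(2√y)).
Tangency: set MRS = p_x/p_y = 5/1 = 5.
MRS depends only on y: 0.5·√y = 5 ⇒ √y = 5/0.5 = 10 ⇒ y* = 100.
From the budget, 5·x = 115 − 1·100 = 15, so x* = 3.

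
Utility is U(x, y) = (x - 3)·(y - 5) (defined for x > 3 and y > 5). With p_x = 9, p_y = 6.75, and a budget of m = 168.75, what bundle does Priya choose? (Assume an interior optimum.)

MU_x = (y−5), MU_y = (x−3).
MRS = (y−5)/(x−3).
Tangency: set MRS = p_x/p_y = 9/6.75 = 4/3.
So (y − 5)/(x − 3) = 4/3, i.e. (y − 5) = (4/3)·(x − 3).
Rewrite the budget in excess-of-subsistence terms: 9·(x − 3) + 6.75·(y − 5) = 168.75 − 9·3 − 6.75·5 = 108.
Substituting, 18·(x − 3) = 108, so x − 3 = 6 and x* = 9.
Then y − 5 = (4/3)·6 = 8, so y* = 13.

x* = 9, y* = 13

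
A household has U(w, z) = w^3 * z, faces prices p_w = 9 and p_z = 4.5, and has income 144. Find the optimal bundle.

w* = 12, z* = 8

MU_w = 3·w^2·z and MU_z = w^3.
MRS = MU_w/MU_z = (3/1)·z/w.
Tangency: set MRS = p_w/p_z = 9/4.5 = 2.
So (3/1)·z/w = 2, i.e. z = (2/3)·w.
Substitute into the budget 9·w + 4.5·z = 144: 12·w = 144, so w* = 12.
Then z* = (2/3)·12 = 8.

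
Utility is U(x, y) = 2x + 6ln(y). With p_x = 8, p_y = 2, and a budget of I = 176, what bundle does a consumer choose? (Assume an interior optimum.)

MU_x = 2, MU_y = 6/y.
MRS = 2 ÷ (6/y).
Tangency: set MRS = p_x/p_y = 8/2 = 4.
MRS depends only on y: (1/3)·y = 4 ⇒ y* = 4/(1/3) = 12.
From the budget, 8·x = 176 − 2·12 = 152, so x* = 19.

x* = 19, y* = 12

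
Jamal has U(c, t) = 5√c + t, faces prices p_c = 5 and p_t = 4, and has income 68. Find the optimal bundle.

MU_c = 5/(2√c), MU_t = 1.
MRS = 5/(2√c) ÷ 1.
Tangency: set MRS = p_c/p_t = 5/4 = 1.25.
MRS depends only on c: 2.5/√c = 1.25 ⇒ √c = 2.5/1.25 = 2 ⇒ c* = 4.
From the budget, 4·t = 68 − 5·4 = 48, so t* = 12.

c* = 4, t* = 12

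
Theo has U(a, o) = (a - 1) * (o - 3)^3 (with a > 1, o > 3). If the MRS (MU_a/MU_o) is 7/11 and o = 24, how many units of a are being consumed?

MU_a = (o−3)^3, MU_o = 3·(a−1)·(o−3)^2.
MRS = (1/3)·(o−3)/(a−1).
Substitute o = 24: MRS = 7/(a − 1). Setting this equal to 7/11 gives a − 1 = 7/(7/11) = 11, so a = 12.

a = 12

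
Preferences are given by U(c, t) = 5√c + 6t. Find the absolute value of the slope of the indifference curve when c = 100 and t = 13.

MRS = 1/24

MU_c = 5/(2√c), MU_t = 6.
MRS = 5/(2√c) ÷ 6.
At (100, 13): MRS = 1/24.
The indifference curve has slope −1/24 at this bundle.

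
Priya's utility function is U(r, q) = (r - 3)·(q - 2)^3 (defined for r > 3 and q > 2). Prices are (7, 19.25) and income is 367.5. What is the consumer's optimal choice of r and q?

r* = 14, q* = 14

MU_r = (q−2)^3, MU_q = 3·(r−3)·(q−2)^2.
MRS = (1/3)·(q−2)/(r−3).
Tangency: set MRS = p_r/p_q = 7/19.25 = 4/11.
So (1/3)·(q − 2)/(r − 3) = 4/11, i.e. (q − 2) = (12/11)·(r − 3).
Rewrite the budget in excess-of-subsistence terms: 7·(r − 3) + 19.25·(q − 2) = 367.5 − 7·3 − 19.25·2 = 308.
Substituting, 28·(r − 3) = 308, so r − 3 = 11 and r* = 14.
Then q − 2 = (12/11)·11 = 12, so q* = 14.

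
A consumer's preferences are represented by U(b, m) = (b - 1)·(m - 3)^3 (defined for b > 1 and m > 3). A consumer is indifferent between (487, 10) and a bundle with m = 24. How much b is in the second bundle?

b = 19

U(487, 10) = 166698.
Set U(b, 24) = 166698 and solve.
With m = 24: (24 − 3)^3 = 9261, so (b − 1) = 166698/9261 = 18.
So b = 1 + 18 = 19.
Check: U(19, 24) = 166698.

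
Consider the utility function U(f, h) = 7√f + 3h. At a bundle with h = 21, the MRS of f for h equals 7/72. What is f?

MU_f = 7/(2√f), MU_h = 3.
MRS = 7/(2√f) ÷ 3.
MRS depends only on f: (7/6)/√f = 7/72 ⇒ √f = (7/6)/(7/72) = 12 ⇒ f = 144.

f = 144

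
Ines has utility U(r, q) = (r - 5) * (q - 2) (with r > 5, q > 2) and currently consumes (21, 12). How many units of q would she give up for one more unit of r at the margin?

MU_r = (q−2), MU_q = (r−5).
MRS = (q−2)/(r−5).
At (21, 12): MRS = 0.625.
So at (21, 12) the consumer would give up 0.625 units of q for one more unit of r.

MRS = 0.625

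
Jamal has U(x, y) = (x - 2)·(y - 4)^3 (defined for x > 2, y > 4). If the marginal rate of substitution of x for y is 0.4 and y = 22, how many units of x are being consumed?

MU_x = (y−4)^3, MU_y = 3·(x−2)·(y−4)^2.
MRS = (1/3)·(y−4)/(x−2).
Substitute y = 22: MRS = 6/(x − 2). Setting this equal to 0.4 gives x − 2 = 6/0.4 = 15, so x = 17.

x = 17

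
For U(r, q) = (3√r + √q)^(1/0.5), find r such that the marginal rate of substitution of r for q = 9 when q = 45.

r = 5

For CES with ρ = 0.5, MRS = (3/1)·√(q/r).
Setting (3/1)·√(45/r) = 9 gives √(45/r) = 3, so 45/r = 9 and r = 5.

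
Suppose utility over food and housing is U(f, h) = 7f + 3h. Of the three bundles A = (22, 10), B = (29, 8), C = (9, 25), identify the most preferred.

Bundle B

Evaluate utility at each bundle:
U(A) = 184.
U(B) = 227.
U(C) = 138.
Highest utility is B, so B ≻ A ≻ C.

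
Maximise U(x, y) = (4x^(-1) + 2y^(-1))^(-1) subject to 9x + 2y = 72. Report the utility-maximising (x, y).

For CES with ρ = -1, MRS = (4/2)·(y/x)^2.
Tangency: set MRS = p_x/p_y = 9/2 = 4.5.
So (y/x)^2 = 2.25; taking the square root, y/x = 1.5, i.e. y = 1.5·x.
Substitute into the budget 9·x + 2·y = 72: 12·x = 72, so x* = 6 and y* = 1.5·6 = 9.

x* = 6, y* = 9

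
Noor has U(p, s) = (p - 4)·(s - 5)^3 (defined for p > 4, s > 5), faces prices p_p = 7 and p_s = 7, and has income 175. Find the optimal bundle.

MU_p = (s−5)^3, MU_s = 3·(p−4)·(s−5)^2.
MRS = (1/3)·(s−5)/(p−4).
Tangency: set MRS = p_p/p_s = 7/7 = 1.
So (1/3)·(s − 5)/(p − 4) = 1, i.e. (s − 5) = 3·(p − 4).
Rewrite the budget in excess-of-subsistence terms: 7·(p − 4) + 7·(s − 5) = 175 − 7·4 − 7·5 = 112.
Substituting, 28·(p − 4) = 112, so p − 4 = 4 and p* = 8.
Then s − 5 = 3·4 = 12, so s* = 17.

p* = 8, s* = 17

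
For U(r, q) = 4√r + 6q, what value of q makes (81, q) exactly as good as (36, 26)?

q = 24

U(36, 26) = 180.
Set U(81, q) = 180 and solve.
With r = 81: √81 = 9, so 6q = 180 − 4·9 = 144 and q = 24.
Check: U(81, 24) = 180.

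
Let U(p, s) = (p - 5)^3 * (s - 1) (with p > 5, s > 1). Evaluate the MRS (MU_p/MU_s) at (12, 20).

MU_p = 3·(p−5)^2·(s−1), MU_s = (p−5)^3.
MRS = (3/1)·(s−1)/(p−5).
At (12, 20): MRS = 57/7.
The indifference curve has slope −57/7 at this bundle.

MRS = 57/7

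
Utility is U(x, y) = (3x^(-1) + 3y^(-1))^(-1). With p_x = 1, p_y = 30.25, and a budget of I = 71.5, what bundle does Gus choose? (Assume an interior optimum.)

For CES with ρ = -1, MRS = (y/x)^2.
Tangency: set MRS = p_x/p_y = 1/30.25 = 4/121.
So (y/x)^2 = 4/121; taking the square root, y/x = 2/11, i.e. y = (2/11)·x.
Substitute into the budget 1·x + 30.25·y = 71.5: 6.5·x = 71.5, so x* = 11 and y* = (2/11)·11 = 2.

x* = 11, y* = 2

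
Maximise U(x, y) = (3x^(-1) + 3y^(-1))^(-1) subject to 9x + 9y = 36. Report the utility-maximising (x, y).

x* = 2, y* = 2

For CES with ρ = -1, MRS = (y/x)^2.
Tangency: set MRS = p_x/p_y = 9/9 = 1.
So (y/x)^2 = 1; taking the square root, y/x = 1, i.e. y = x.
Substitute into the budget 9·x + 9·y = 36: 18·x = 36, so x* = 2 and y* = 2.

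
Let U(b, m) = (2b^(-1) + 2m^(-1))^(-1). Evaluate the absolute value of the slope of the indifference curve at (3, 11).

For CES with ρ = -1, MRS = (m/b)^2.
At (3, 11): MRS = 121/9.
That is, one extra unit of b is worth 121/9 units of m at the margin.

MRS = 121/9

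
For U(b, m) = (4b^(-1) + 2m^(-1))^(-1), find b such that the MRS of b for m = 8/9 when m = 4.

For CES with ρ = -1, MRS = (4/2)·(m/b)^2.
Setting (4/2)·(4/b)^2 = 8/9 gives (4/b)^2 = 4/9, so 4/b = 2/3 and b = 6.

b = 6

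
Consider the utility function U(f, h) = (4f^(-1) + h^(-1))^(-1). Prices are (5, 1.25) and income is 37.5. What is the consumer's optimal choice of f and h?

f* = 6, h* = 6

For CES with ρ = -1, MRS = (4/1)·(h/f)^2.
Tangency: set MRS = p_f/p_h = 5/1.25 = 4.
So (h/f)^2 = 1; taking the square root, h/f = 1, i.e. h = f.
Substitute into the budget 5·f + 1.25·h = 37.5: 6.25·f = 37.5, so f* = 6 and h* = 6.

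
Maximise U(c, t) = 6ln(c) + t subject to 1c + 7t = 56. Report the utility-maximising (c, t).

c* = 42, t* = 2

MU_c = 6/c, MU_t = 1.
MRS = 6/c ÷ 1.
Tangency: set MRS = p_c/p_t = 1/7.
MRS depends only on c: 6/c = 1/7 ⇒ c* = 6/(1/7) = 42.
From the budget, 7·t = 56 − 1·42 = 14, so t* = 2.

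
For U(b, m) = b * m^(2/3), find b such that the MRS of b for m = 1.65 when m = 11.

MU_b = m^(2/3) and MU_m = 2/3·b·m^(-1/3).
MRS = MU_b/MU_m = (1.5)·m/b.
Substitute m = 11: MRS = 16.5/b. Setting 16.5/b = 1.65 gives b = 16.5/1.65 = 10.

b = 10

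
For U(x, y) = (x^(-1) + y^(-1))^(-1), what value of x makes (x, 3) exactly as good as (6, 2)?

x = 3

U depends on (x, y) only through S = x^(-1) + y^(-1), so equal utility means equal S. At (6, 2): S = 2/3.
With y = 3: 3^(-1) = 1/3, so x^(-1) = 2/3 − 1/3 = 1/3.
Hence x = 1/(1/3) = 3.
Check: U(3, 3) = 1.5.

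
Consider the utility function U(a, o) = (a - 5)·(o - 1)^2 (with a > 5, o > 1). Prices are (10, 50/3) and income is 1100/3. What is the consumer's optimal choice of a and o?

MU_a = (o−1)^2, MU_o = 2·(a−5)·(o−1).
MRS = (1/2)·(o−1)/(a−5).
Tangency: set MRS = p_a/p_o = 10/(50/3) = 0.6.
So (1/2)·(o − 1)/(a − 5) = 0.6, i.e. (o − 1) = 1.2·(a − 5).
Rewrite the budget in excess-of-subsistence terms: 10·(a − 5) + (50/3)·(o − 1) = 1100/3 − 10·5 − (50/3)·1 = 300.
Substituting, 30·(a − 5) = 300, so a − 5 = 10 and a* = 15.
Then o − 1 = 1.2·10 = 12, so o* = 13.

a* = 15, o* = 13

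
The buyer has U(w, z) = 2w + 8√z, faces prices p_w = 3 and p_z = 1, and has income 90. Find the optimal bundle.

w* = 18, z* = 36

MU_w = 2, MU_z = 8/(2√z).
MRS = 2 ÷ (8/(2√z)).
Tangency: set MRS = p_w/p_z = 3/1 = 3.
MRS depends only on z: 0.5·√z = 3 ⇒ √z = 3/0.5 = 6 ⇒ z* = 36.
From the budget, 3·w = 90 − 1·36 = 54, so w* = 18.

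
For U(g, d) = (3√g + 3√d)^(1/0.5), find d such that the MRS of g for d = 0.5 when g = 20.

For CES with ρ = 0.5, MRS = √(d/g).
Setting √(d/20) = 0.5 gives d/20 = 0.25 and d = 5.

d = 5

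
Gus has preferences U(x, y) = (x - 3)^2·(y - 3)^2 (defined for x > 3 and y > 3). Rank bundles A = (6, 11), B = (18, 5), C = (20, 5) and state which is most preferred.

Evaluate utility at each bundle:
U(A) = 576.
U(B) = 900.
U(C) = 1156.
Highest utility is C, so C ≻ B ≻ A.

Bundle C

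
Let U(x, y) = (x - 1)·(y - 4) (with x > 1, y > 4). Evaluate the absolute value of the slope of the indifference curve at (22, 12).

MU_x = (y−4), MU_y = (x−1).
MRS = (y−4)/(x−1).
At (22, 12): MRS = 8/21.
So at (22, 12) the consumer would give up 8/21 units of y for one more unit of x.

MRS = 8/21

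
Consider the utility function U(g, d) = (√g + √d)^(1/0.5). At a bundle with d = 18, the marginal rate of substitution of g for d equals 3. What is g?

For CES with ρ = 0.5, MRS = √(d/g).
Setting √(18/g) = 3 gives 18/g = 9 and g = 2.

g = 2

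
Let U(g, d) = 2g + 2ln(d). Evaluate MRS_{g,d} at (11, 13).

MRS = 13

MU_g = 2, MU_d = 2/d.
MRS = 2 ÷ (2/d).
At (11, 13): MRS = 13.
So at (11, 13) the consumer would give up 13 units of d for one more unit of g.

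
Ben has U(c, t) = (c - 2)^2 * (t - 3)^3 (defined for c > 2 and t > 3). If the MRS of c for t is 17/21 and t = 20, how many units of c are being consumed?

c = 16

MU_c = 2·(c−2)·(t−3)^3, MU_t = 3·(c−2)^2·(t−3)^2.
MRS = (2/3)·(t−3)/(c−2).
Substitute t = 20: MRS = (34/3)/(c − 2). Setting this equal to 17/21 gives c − 2 = (34/3)/(17/21) = 14, so c = 16.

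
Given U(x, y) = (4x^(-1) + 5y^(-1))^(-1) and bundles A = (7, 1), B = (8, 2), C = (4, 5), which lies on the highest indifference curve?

Bundle C

Evaluate utility at each bundle:
U(A) = 0.179.
U(B) = 0.333.
U(C) = 0.500.
Highest utility is C, so C ≻ B ≻ A.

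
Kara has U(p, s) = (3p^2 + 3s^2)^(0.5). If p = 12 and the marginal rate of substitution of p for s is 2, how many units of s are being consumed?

For CES with ρ = 2, MRS = (s/p)^(-1).
Setting (s/12)^(-1) = 2 gives s/12 = 0.5 and s = 6.

s = 6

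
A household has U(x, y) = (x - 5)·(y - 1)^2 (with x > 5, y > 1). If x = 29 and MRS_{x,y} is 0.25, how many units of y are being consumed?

y = 13

MU_x = (y−1)^2, MU_y = 2·(x−5)·(y−1).
MRS = (1/2)·(y−1)/(x−5).
Substitute x = 29: MRS = (y − 1)/48. Setting this equal to 0.25 gives y − 1 = 0.25·48 = 12, so y = 13.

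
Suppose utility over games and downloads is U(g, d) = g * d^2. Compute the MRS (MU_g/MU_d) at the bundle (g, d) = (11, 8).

MRS = 4/11

MU_g = d^2 and MU_d = 2·g·d.
MRS = MU_g/MU_d = (1/2)·d/g.
At (11, 8): MRS = 4/11.
The indifference curve has slope −4/11 at this bundle.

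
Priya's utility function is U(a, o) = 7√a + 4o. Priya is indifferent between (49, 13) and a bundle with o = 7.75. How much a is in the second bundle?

a = 100

U(49, 13) = 101.
Set U(a, 7.75) = 101 and solve.
With o = 7.75: 7√a = 101 − 4·7.75 = 70, so √a = 10 and a = 100.
Check: U(100, 7.75) = 101.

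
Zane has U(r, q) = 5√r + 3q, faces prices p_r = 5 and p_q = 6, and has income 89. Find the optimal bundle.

MU_r = 5/(2√r), MU_q = 3.
MRS = 5/(2√r) ÷ 3.
Tangency: set MRS = p_r/p_q = 5/6.
MRS depends only on r: (5/6)/√r = 5/6 ⇒ √r = (5/6)/(5/6) = 1 ⇒ r* = 1.
From the budget, 6·q = 89 − 5·1 = 84, so q* = 14.

r* = 1, q* = 14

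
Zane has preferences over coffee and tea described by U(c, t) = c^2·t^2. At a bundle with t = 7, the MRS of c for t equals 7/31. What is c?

c = 31

MU_c = 2·c·t^2 and MU_t = 2·c^2·t.
MRS = MU_c/MU_t = t/c.
Substitute t = 7: MRS = 7/c. Setting 7/c = 7/31 gives c = 7/(7/31) = 31.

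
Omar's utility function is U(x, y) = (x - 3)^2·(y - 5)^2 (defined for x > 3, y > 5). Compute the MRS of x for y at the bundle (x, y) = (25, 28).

MRS = 23/22

MU_x = 2·(x−3)·(y−5)^2, MU_y = 2·(x−3)^2·(y−5).
MRS = (y−5)/(x−3).
At (25, 28): MRS = 23/22.
That is, one extra unit of x is worth 23/22 units of y at the margin.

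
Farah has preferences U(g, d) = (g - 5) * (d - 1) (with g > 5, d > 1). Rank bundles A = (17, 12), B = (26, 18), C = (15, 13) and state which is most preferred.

Evaluate utility at each bundle:
U(A) = 132.
U(B) = 357.
U(C) = 120.
Highest utility is B, so B ≻ A ≻ C.

Bundle B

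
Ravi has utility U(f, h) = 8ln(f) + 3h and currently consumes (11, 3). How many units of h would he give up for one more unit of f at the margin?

MRS = 8/33

MU_f = 8/f, MU_h = 3.
MRS = 8/f ÷ 3.
At (11, 3): MRS = 8/33.
That is, one extra unit of f is worth 8/33 units of h at the margin.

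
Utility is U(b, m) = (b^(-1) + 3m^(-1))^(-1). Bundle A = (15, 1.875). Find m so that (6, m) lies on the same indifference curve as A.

U depends on (b, m) only through S = b^(-1) + 3m^(-1), so equal utility means equal S. At (15, 1.875): S = 5/3.
With b = 6: 6^(-1) = 1/6, so 3m^(-1) = 5/3 − 1/6 = 1.5, i.e. m^(-1) = 0.5.
Hence m = 1/0.5 = 2.
Check: U(6, 2) = 0.6.

m = 2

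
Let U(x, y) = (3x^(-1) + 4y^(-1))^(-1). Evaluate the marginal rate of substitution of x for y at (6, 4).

For CES with ρ = -1, MRS = (3/4)·(y/x)^2.
At (6, 4): MRS = 1/3.
That is, one extra unit of x is worth 1/3 units of y at the margin.

MRS = 1/3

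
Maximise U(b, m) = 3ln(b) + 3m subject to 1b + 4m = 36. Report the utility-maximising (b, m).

MU_b = 3/b, MU_m = 3.
MRS = 3/b ÷ 3.
Tangency: set MRS = p_b/p_m = 1/4 = 0.25.
MRS depends only on b: 1/b = 0.25 ⇒ b* = 1/0.25 = 4.
From the budget, 4·m = 36 − 1·4 = 32, so m* = 8.

b* = 4, m* = 8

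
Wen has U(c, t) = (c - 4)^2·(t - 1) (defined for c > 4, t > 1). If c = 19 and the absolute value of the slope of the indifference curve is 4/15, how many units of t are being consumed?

t = 3

MU_c = 2·(c−4)·(t−1), MU_t = (c−4)^2.
MRS = (2/1)·(t−1)/(c−4).
Substitute c = 19: MRS = (t − 1)/7.5. Setting this equal to 4/15 gives t − 1 = (4/15)·7.5 = 2, so t = 3.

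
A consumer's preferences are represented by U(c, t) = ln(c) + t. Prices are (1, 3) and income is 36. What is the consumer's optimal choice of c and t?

MU_c = 1/c, MU_t = 1.
MRS = 1/c ÷ 1.
Tangency: set MRS = p_c/p_t = 1/3.
MRS depends only on c: 1/c = 1/3 ⇒ c* = 1/(1/3) = 3.
From the budget, 3·t = 36 − 1·3 = 33, so t* = 11.

c* = 3, t* = 11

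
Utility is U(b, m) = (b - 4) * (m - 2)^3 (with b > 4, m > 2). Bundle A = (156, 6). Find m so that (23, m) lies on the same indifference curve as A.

m = 10

U(156, 6) = 9728.
Set U(23, m) = 9728 and solve.
With b = 23: (23 − 4) = 19, so (m − 2)^3 = 9728/19 = 512.
Taking the cube root (with m > 2): m − 2 = 8, so m = 10.
Check: U(23, 10) = 9728.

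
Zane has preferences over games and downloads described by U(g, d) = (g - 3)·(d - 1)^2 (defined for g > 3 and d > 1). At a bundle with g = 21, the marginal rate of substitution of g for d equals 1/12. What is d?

MU_g = (d−1)^2, MU_d = 2·(g−3)·(d−1).
MRS = (1/2)·(d−1)/(g−3).
Substitute g = 21: MRS = (d − 1)/36. Setting this equal to 1/12 gives d − 1 = (1/12)·36 = 3, so d = 4.

d = 4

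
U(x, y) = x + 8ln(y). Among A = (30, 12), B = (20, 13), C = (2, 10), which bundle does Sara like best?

Bundle A

Evaluate utility at each bundle:
U(A) = 49.879.
U(B) = 40.520.
U(C) = 20.421.
Highest utility is A, so A ≻ B ≻ C.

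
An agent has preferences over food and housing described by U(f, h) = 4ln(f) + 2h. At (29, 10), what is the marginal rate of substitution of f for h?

MRS = 2/29

MU_f = 4/f, MU_h = 2.
MRS = 4/f ÷ 2.
At (29, 10): MRS = 2/29.
That is, one extra unit of f is worth 2/29 units of h at the margin.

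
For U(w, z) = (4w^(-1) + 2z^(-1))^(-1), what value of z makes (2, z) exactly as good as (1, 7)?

z = 0.875

U depends on (w, z) only through S = 4w^(-1) + 2z^(-1), so equal utility means equal S. At (1, 7): S = 30/7.
With w = 2: 4·2^(-1) = 2, so 2z^(-1) = 30/7 − 2 = 16/7, i.e. z^(-1) = 8/7.
Hence z = 1/(8/7) = 0.875.
Check: U(2, 0.875) = 0.2333.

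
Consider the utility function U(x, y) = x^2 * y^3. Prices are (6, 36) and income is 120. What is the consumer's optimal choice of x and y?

x* = 8, y* = 2

MU_x = 2·x·y^3 and MU_y = 3·x^2·y^2.
MRS = MU_x/MU_y = (2/3)·y/x.
Tangency: set MRS = p_x/p_y = 6/36 = 1/6.
So (2/3)·y/x = 1/6, i.e. y = 0.25·x.
Substitute into the budget 6·x + 36·y = 120: 15·x = 120, so x* = 8.
Then y* = 0.25·8 = 2.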